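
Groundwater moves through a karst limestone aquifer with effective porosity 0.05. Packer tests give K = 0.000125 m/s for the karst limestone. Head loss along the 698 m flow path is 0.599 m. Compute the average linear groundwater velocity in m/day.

Convert K: 0.000125 m/s × 86400 = 10.80 m/day.
Hydraulic gradient i = Δh / L = 0.599 / 698 = 0.0008582.
Darcy flux q = K · i = 10.80 × 0.0008582 = 0.009268 m/day.
Seepage velocity v = q / n_e = 0.009268 / 0.05 = 0.1854 m/day.

0.185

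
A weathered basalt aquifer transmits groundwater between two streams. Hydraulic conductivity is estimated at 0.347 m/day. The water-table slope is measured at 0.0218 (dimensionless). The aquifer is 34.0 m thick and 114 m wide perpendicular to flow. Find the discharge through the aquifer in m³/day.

29.3

Cross-sectional area A = 114 × 34.0 = 3876 m².
Hydraulic gradient i = 0.0218.
Darcy's law: Q = K · A · i = 0.3470 × 3876 × 0.02180 = 29.32 m³/day.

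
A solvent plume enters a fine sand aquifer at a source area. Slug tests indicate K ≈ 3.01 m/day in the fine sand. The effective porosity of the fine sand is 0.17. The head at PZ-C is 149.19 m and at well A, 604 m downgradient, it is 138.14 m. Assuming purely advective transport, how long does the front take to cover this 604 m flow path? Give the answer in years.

5.11

Hydraulic gradient i = (149.19 − 138.14) / 604 = 11.05 / 604 = 0.01829.
Darcy flux q = K · i = 3.010 × 0.01829 = 0.05507 m/day.
Seepage velocity v = q / n_e = 0.05507 / 0.17 = 0.3239 m/day.
Travel time t = L / v = 604 / 0.3239 = 1865 days = 5.105 years.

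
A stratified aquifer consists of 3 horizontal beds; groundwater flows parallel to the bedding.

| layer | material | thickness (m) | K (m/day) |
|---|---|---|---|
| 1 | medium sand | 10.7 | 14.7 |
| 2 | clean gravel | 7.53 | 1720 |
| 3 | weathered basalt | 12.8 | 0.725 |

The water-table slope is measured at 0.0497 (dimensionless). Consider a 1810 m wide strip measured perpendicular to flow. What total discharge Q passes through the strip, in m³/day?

1.18e+06

Flow is parallel to layering, so each bed carries its own Darcy discharge and the transmissivities add.
Σ(K_i·b_i) = 14.7×10.7 + 1720×7.53 + 0.725×12.8 = 13118 m²/day.
Hydraulic gradient i = 0.0497.
Q = Σ(K_i·b_i) · W · i = 13118 × 1810 × 0.04970 = 1.180e+06 m³/day.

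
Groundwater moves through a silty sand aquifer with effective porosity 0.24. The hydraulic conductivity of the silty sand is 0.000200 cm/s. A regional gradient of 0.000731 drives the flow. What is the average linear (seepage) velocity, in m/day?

Convert K: 0.000200 cm/s × 864 = 0.1728 m/day.
Hydraulic gradient i = 0.000731.
Darcy flux q = K · i = 0.1728 × 0.0007310 = 0.0001263 m/day.
Seepage velocity v = q / n_e = 0.0001263 / 0.24 = 0.0005263 m/day.

0.000526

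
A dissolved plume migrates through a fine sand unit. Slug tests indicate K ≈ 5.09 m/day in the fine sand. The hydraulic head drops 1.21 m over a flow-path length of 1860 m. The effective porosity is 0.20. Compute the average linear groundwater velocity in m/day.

0.0166

Hydraulic gradient i = Δh / L = 1.21 / 1860 = 0.0006505.
Darcy flux q = K · i = 5.090 × 0.0006505 = 0.003311 m/day.
Seepage velocity v = q / n_e = 0.003311 / 0.20 = 0.01656 m/day.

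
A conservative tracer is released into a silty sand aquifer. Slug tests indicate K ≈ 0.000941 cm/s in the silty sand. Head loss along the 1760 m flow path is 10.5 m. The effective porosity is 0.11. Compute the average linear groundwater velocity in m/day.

Convert K: 0.000941 cm/s × 864 = 0.8130 m/day.
Hydraulic gradient i = Δh / L = 10.5 / 1760 = 0.005966.
Darcy flux q = K · i = 0.8130 × 0.005966 = 0.004850 m/day.
Seepage velocity v = q / n_e = 0.004850 / 0.11 = 0.04409 m/day.

0.0441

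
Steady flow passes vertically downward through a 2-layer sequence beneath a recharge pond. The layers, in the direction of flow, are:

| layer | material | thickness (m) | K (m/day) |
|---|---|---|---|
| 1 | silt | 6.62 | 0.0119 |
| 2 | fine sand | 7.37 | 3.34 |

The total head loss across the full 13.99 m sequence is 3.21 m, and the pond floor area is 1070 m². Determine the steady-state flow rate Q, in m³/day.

Flow is perpendicular to layering, so the layers act in series and the equivalent K is the thickness-weighted harmonic mean.
Total thickness L = 6.62 + 7.37 = 13.99 m.
Σ(b_i/K_i) = 6.62/0.0119 + 7.37/3.34 = 558.5 d.
K_eq = L / Σ(b_i/K_i) = 13.99 / 558.5 = 0.02505 m/day.
Q = K_eq · A · (Δh/L) = 0.02505 × 1070 × (3.21/13.99) = 6.150 m³/day.

6.15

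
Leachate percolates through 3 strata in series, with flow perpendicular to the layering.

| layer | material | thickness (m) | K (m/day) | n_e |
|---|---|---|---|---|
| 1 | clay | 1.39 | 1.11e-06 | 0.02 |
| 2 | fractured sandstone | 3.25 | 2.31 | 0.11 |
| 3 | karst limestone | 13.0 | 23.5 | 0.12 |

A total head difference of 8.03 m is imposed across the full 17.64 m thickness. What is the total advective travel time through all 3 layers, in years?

With flow normal to the layers, continuity requires the same specific discharge q through every layer.
Σ(b_i/K_i) = 1.39/1.11e-06 + 3.25/2.31 + 13.0/23.5 = 1.252e+06 d.
q = Δh / Σ(b_i/K_i) = 8.03 / 1.252e+06 = 6.412e-06 m/day.
In each layer the seepage velocity is v_i = q/n_i, so the layer transit time is t_i = b_i·n_i / q:
  layer 1 (clay): t_1 = 1.39 × 0.02 / 6.412e-06 = 4335 d
  layer 2 (fractured sandstone): t_2 = 3.25 × 0.11 / 6.412e-06 = 55751 d
  layer 3 (karst limestone): t_3 = 13.0 × 0.12 / 6.412e-06 = 2.433e+05 d
Total t = Σ t_i = 3.034e+05 days = 830.6 years.

831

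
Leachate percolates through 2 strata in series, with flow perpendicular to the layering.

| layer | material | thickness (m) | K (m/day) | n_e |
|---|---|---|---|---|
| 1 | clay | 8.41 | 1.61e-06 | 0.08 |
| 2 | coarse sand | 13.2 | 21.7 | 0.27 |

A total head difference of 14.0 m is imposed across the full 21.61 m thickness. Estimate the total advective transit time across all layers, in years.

4330

With flow normal to the layers, continuity requires the same specific discharge q through every layer.
Σ(b_i/K_i) = 8.41/1.61e-06 + 13.2/21.7 = 5.224e+06 d.
q = Δh / Σ(b_i/K_i) = 14.0 / 5.224e+06 = 2.680e-06 m/day.
In each layer the seepage velocity is v_i = q/n_i, so the layer transit time is t_i = b_i·n_i / q:
  layer 1 (clay): t_1 = 8.41 × 0.08 / 2.680e-06 = 2.510e+05 d
  layer 2 (coarse sand): t_2 = 13.2 × 0.27 / 2.680e-06 = 1.330e+06 d
Total t = Σ t_i = 1.581e+06 days = 4328 years.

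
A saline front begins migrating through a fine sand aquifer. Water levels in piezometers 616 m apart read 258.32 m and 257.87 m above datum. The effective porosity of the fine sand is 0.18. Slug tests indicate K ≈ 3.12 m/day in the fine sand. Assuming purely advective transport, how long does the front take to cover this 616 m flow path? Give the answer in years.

Hydraulic gradient i = (258.32 − 257.87) / 616 = 0.45 / 616 = 0.0007305.
Darcy flux q = K · i = 3.120 × 0.0007305 = 0.002279 m/day.
Seepage velocity v = q / n_e = 0.002279 / 0.18 = 0.01266 m/day.
Travel time t = L / v = 616 / 0.01266 = 48648 days = 133.2 years.

133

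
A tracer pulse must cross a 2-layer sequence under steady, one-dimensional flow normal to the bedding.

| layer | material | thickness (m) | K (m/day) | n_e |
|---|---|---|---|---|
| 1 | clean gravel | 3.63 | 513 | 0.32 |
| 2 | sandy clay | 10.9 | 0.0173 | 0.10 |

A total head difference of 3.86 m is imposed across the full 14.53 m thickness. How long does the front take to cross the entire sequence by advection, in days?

With flow normal to the layers, continuity requires the same specific discharge q through every layer.
Σ(b_i/K_i) = 3.63/513 + 10.9/0.0173 = 630.1 d.
q = Δh / Σ(b_i/K_i) = 3.86 / 630.1 = 0.006126 m/day.
In each layer the seepage velocity is v_i = q/n_i, so the layer transit time is t_i = b_i·n_i / q:
  layer 1 (clean gravel): t_1 = 3.63 × 0.32 / 0.006126 = 189.6 d
  layer 2 (sandy clay): t_2 = 10.9 × 0.10 / 0.006126 = 177.9 d
Total t = Σ t_i = 367.5 days.

368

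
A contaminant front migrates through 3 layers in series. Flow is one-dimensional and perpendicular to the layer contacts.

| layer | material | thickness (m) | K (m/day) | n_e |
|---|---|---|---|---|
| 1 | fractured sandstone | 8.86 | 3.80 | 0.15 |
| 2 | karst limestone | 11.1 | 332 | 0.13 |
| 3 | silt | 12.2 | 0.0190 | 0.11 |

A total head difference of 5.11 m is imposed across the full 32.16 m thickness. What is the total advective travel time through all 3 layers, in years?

1.42

With flow normal to the layers, continuity requires the same specific discharge q through every layer.
Σ(b_i/K_i) = 8.86/3.80 + 11.1/332 + 12.2/0.0190 = 644.5 d.
q = Δh / Σ(b_i/K_i) = 5.11 / 644.5 = 0.007929 m/day.
In each layer the seepage velocity is v_i = q/n_i, so the layer transit time is t_i = b_i·n_i / q:
  layer 1 (fractured sandstone): t_1 = 8.86 × 0.15 / 0.007929 = 167.6 d
  layer 2 (karst limestone): t_2 = 11.1 × 0.13 / 0.007929 = 182.0 d
  layer 3 (silt): t_3 = 12.2 × 0.11 / 0.007929 = 169.3 d
Total t = Σ t_i = 518.9 days = 1.421 years.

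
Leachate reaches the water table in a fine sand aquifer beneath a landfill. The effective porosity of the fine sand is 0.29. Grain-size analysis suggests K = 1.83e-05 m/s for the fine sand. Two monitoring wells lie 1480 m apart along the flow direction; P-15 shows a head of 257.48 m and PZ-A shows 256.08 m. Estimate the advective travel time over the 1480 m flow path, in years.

786

Convert K: 1.83e-05 m/s × 86400 = 1.581 m/day.
Hydraulic gradient i = (257.48 − 256.08) / 1480 = 1.4 / 1480 = 0.0009459.
Darcy flux q = K · i = 1.581 × 0.0009459 = 0.001496 m/day.
Seepage velocity v = q / n_e = 0.001496 / 0.29 = 0.005157 m/day.
Travel time t = L / v = 1480 / 0.005157 = 2.870e+05 days = 785.7 years.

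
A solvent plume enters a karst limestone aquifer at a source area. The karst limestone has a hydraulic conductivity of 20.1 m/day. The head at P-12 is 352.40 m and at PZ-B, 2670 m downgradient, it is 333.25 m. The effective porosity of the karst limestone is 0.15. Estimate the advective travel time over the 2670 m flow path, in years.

Hydraulic gradient i = (352.40 − 333.25) / 2670 = 19.15 / 2670 = 0.007172.
Darcy flux q = K · i = 20.10 × 0.007172 = 0.1442 m/day.
Seepage velocity v = q / n_e = 0.1442 / 0.15 = 0.9611 m/day.
Travel time t = L / v = 2670 / 0.9611 = 2778 days = 7.606 years.

7.61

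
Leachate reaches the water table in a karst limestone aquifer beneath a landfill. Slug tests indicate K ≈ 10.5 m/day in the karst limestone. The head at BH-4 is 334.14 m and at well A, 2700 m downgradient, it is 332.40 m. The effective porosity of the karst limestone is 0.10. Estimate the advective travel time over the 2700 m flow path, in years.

Hydraulic gradient i = (334.14 − 332.40) / 2700 = 1.74 / 2700 = 0.0006444.
Darcy flux q = K · i = 10.50 × 0.0006444 = 0.006767 m/day.
Seepage velocity v = q / n_e = 0.006767 / 0.10 = 0.06767 m/day.
Travel time t = L / v = 2700 / 0.06767 = 39901 days = 109.2 years.

109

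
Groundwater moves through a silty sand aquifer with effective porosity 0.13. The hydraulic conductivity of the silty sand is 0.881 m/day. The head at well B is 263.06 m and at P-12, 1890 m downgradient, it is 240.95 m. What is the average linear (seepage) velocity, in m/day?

Hydraulic gradient i = (263.06 − 240.95) / 1890 = 22.11 / 1890 = 0.01170.
Darcy flux q = K · i = 0.8810 × 0.01170 = 0.01031 m/day.
Seepage velocity v = q / n_e = 0.01031 / 0.13 = 0.07928 m/day.

0.0793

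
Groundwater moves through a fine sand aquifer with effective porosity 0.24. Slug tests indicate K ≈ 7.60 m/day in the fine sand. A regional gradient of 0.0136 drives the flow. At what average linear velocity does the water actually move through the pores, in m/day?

0.431

Hydraulic gradient i = 0.0136.
Darcy flux q = K · i = 7.600 × 0.01360 = 0.1034 m/day.
Seepage velocity v = q / n_e = 0.1034 / 0.24 = 0.4307 m/day.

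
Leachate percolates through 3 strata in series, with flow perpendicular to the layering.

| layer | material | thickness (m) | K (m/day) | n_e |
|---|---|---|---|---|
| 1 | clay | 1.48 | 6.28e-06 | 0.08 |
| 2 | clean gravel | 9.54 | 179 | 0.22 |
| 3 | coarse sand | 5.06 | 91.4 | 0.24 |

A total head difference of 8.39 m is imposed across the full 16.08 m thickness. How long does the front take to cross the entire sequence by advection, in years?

264

With flow normal to the layers, continuity requires the same specific discharge q through every layer.
Σ(b_i/K_i) = 1.48/6.28e-06 + 9.54/179 + 5.06/91.4 = 2.357e+05 d.
q = Δh / Σ(b_i/K_i) = 8.39 / 2.357e+05 = 3.560e-05 m/day.
In each layer the seepage velocity is v_i = q/n_i, so the layer transit time is t_i = b_i·n_i / q:
  layer 1 (clay): t_1 = 1.48 × 0.08 / 3.560e-05 = 3326 d
  layer 2 (clean gravel): t_2 = 9.54 × 0.22 / 3.560e-05 = 58954 d
  layer 3 (coarse sand): t_3 = 5.06 × 0.24 / 3.560e-05 = 34112 d
Total t = Σ t_i = 96391 days = 263.9 years.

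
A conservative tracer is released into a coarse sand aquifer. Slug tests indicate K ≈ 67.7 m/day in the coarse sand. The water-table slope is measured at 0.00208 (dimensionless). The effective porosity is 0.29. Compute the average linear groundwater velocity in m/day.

0.486

Hydraulic gradient i = 0.00208.
Darcy flux q = K · i = 67.70 × 0.002080 = 0.1408 m/day.
Seepage velocity v = q / n_e = 0.1408 / 0.29 = 0.4856 m/day.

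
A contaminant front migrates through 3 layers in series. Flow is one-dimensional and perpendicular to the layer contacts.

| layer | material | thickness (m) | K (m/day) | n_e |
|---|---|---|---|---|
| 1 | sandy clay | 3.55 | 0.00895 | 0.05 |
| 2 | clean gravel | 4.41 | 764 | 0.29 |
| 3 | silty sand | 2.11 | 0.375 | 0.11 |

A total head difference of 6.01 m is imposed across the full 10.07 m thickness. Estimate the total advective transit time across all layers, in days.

113

With flow normal to the layers, continuity requires the same specific discharge q through every layer.
Σ(b_i/K_i) = 3.55/0.00895 + 4.41/764 + 2.11/0.375 = 402.3 d.
q = Δh / Σ(b_i/K_i) = 6.01 / 402.3 = 0.01494 m/day.
In each layer the seepage velocity is v_i = q/n_i, so the layer transit time is t_i = b_i·n_i / q:
  layer 1 (sandy clay): t_1 = 3.55 × 0.05 / 0.01494 = 11.88 d
  layer 2 (clean gravel): t_2 = 4.41 × 0.29 / 0.01494 = 85.60 d
  layer 3 (silty sand): t_3 = 2.11 × 0.11 / 0.01494 = 15.54 d
Total t = Σ t_i = 113.0 days.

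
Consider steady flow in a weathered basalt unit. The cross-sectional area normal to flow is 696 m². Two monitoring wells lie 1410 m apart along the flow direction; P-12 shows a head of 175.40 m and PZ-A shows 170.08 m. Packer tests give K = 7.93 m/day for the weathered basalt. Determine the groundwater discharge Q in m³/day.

20.8

Hydraulic gradient i = (175.40 − 170.08) / 1410 = 5.32 / 1410 = 0.003773.
Darcy's law: Q = K · A · i = 7.930 × 696.0 × 0.003773 = 20.82 m³/day.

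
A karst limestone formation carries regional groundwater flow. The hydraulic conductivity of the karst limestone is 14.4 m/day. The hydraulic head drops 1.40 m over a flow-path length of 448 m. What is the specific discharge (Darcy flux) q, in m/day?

Hydraulic gradient i = Δh / L = 1.40 / 448 = 0.003125.
Specific discharge q = K · i = 14.40 × 0.003125 = 0.04500 m/day.

0.0450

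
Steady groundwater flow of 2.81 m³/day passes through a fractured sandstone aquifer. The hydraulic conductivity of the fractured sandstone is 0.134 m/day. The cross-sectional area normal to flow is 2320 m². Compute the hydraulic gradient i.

0.00904

From Q = K·A·i, i = Q / (K·A) = 2.81 / (0.1340 × 2320) = 0.009039.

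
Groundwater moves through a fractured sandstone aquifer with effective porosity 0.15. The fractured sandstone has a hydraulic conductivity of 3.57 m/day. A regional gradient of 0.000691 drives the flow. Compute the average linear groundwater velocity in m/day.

0.0164

Hydraulic gradient i = 0.000691.
Darcy flux q = K · i = 3.570 × 0.0006910 = 0.002467 m/day.
Seepage velocity v = q / n_e = 0.002467 / 0.15 = 0.01645 m/day.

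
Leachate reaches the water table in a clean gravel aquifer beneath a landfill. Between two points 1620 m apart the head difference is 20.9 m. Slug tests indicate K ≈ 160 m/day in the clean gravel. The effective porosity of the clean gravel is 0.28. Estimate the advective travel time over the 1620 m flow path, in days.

220

Hydraulic gradient i = Δh / L = 20.9 / 1620 = 0.01290.
Darcy flux q = K · i = 160.0 × 0.01290 = 2.064 m/day.
Seepage velocity v = q / n_e = 2.064 / 0.28 = 7.372 m/day.
Travel time t = L / v = 1620 / 7.372 = 219.7 days.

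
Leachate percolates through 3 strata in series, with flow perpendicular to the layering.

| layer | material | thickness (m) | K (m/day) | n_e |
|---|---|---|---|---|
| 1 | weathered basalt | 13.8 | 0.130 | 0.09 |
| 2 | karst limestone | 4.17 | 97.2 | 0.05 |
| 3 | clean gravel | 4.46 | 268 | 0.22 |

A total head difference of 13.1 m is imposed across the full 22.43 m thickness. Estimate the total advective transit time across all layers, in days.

19.7

With flow normal to the layers, continuity requires the same specific discharge q through every layer.
Σ(b_i/K_i) = 13.8/0.130 + 4.17/97.2 + 4.46/268 = 106.2 d.
q = Δh / Σ(b_i/K_i) = 13.1 / 106.2 = 0.1233 m/day.
In each layer the seepage velocity is v_i = q/n_i, so the layer transit time is t_i = b_i·n_i / q:
  layer 1 (weathered basalt): t_1 = 13.8 × 0.09 / 0.1233 = 10.07 d
  layer 2 (karst limestone): t_2 = 4.17 × 0.05 / 0.1233 = 1.690 d
  layer 3 (clean gravel): t_3 = 4.46 × 0.22 / 0.1233 = 7.955 d
Total t = Σ t_i = 19.72 days.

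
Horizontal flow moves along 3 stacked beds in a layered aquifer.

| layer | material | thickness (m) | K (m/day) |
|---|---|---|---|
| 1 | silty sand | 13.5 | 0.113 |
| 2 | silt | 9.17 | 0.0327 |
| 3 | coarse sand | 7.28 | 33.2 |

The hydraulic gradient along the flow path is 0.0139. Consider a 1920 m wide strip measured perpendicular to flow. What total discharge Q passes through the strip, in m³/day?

Flow is parallel to layering, so each bed carries its own Darcy discharge and the transmissivities add.
Σ(K_i·b_i) = 0.113×13.5 + 0.0327×9.17 + 33.2×7.28 = 243.5 m²/day.
Hydraulic gradient i = 0.0139.
Q = Σ(K_i·b_i) · W · i = 243.5 × 1920 × 0.01390 = 6499 m³/day.

6500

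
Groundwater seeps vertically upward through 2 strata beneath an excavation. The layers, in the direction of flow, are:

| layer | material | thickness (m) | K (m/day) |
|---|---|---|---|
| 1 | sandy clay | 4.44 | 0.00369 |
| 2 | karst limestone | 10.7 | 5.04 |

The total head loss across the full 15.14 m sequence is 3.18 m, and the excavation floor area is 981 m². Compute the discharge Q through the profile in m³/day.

2.59

Flow is perpendicular to layering, so the layers act in series and the equivalent K is the thickness-weighted harmonic mean.
Total thickness L = 4.44 + 10.7 = 15.14 m.
Σ(b_i/K_i) = 4.44/0.00369 + 10.7/5.04 = 1205 d.
K_eq = L / Σ(b_i/K_i) = 15.14 / 1205 = 0.01256 m/day.
Q = K_eq · A · (Δh/L) = 0.01256 × 981 × (3.18/15.14) = 2.588 m³/day.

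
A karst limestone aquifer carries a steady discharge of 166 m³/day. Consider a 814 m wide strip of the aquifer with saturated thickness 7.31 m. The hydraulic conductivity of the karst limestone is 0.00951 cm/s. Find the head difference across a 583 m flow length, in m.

1.98

Convert K: 0.00951 cm/s × 864 = 8.217 m/day.
Cross-sectional area A = 814 × 7.31 = 5950 m².
From Q = K·A·i, i = Q / (K·A) = 166 / (8.217 × 5950) = 0.003395.
Head loss Δh = i · L = 0.003395 × 583 = 1.979 m.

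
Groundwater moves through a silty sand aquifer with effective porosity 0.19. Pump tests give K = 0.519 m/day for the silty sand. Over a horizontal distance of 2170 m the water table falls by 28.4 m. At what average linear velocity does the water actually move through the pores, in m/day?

Hydraulic gradient i = Δh / L = 28.4 / 2170 = 0.01309.
Darcy flux q = K · i = 0.5190 × 0.01309 = 0.006792 m/day.
Seepage velocity v = q / n_e = 0.006792 / 0.19 = 0.03575 m/day.

0.0357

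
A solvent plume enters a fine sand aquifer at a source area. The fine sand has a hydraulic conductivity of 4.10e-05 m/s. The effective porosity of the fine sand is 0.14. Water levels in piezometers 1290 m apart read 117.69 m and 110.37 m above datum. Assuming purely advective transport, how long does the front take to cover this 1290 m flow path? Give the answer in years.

Convert K: 4.10e-05 m/s × 86400 = 3.542 m/day.
Hydraulic gradient i = (117.69 − 110.37) / 1290 = 7.32 / 1290 = 0.005674.
Darcy flux q = K · i = 3.542 × 0.005674 = 0.02010 m/day.
Seepage velocity v = q / n_e = 0.02010 / 0.14 = 0.1436 m/day.
Travel time t = L / v = 1290 / 0.1436 = 8985 days = 24.60 years.

24.6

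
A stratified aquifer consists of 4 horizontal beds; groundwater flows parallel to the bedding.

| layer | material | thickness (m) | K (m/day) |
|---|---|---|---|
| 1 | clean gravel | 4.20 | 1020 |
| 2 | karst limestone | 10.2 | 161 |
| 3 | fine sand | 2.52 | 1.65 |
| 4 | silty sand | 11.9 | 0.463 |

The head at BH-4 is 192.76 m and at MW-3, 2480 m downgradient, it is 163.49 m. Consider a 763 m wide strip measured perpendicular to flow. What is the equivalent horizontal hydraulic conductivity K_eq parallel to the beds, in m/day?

206

Flow is parallel to layering, so each bed carries its own Darcy discharge and the transmissivities add.
Σ(K_i·b_i) = 1020×4.20 + 161×10.2 + 1.65×2.52 + 0.463×11.9 = 5936 m²/day.
Total thickness b = 28.82 m, so K_eq = Σ(K_i·b_i)/b = 206.0 m/day.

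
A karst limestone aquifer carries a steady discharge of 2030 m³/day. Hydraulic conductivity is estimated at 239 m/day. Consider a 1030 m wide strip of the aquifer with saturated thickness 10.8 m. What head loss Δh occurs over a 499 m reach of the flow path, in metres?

0.381

Cross-sectional area A = 1030 × 10.8 = 11124 m².
From Q = K·A·i, i = Q / (K·A) = 2030 / (239.0 × 11124) = 0.0007635.
Head loss Δh = i · L = 0.0007635 × 499 = 0.3810 m.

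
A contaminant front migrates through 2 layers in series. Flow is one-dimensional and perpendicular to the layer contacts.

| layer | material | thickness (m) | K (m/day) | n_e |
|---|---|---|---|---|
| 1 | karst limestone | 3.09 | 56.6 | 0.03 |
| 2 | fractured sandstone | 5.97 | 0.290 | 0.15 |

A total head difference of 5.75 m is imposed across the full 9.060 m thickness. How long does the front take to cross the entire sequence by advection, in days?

3.55

With flow normal to the layers, continuity requires the same specific discharge q through every layer.
Σ(b_i/K_i) = 3.09/56.6 + 5.97/0.290 = 20.64 d.
q = Δh / Σ(b_i/K_i) = 5.75 / 20.64 = 0.2786 m/day.
In each layer the seepage velocity is v_i = q/n_i, so the layer transit time is t_i = b_i·n_i / q:
  layer 1 (karst limestone): t_1 = 3.09 × 0.03 / 0.2786 = 0.3328 d
  layer 2 (fractured sandstone): t_2 = 5.97 × 0.15 / 0.2786 = 3.215 d
Total t = Σ t_i = 3.547 days.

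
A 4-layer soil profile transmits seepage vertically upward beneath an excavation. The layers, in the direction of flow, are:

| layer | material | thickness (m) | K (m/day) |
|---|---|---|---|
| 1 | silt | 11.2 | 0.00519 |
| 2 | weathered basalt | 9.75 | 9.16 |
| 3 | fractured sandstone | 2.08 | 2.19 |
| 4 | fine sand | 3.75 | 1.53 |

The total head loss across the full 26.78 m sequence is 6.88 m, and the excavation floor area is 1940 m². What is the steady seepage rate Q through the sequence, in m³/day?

6.17

Flow is perpendicular to layering, so the layers act in series and the equivalent K is the thickness-weighted harmonic mean.
Total thickness L = 11.2 + 9.75 + 2.08 + 3.75 = 26.78 m.
Σ(b_i/K_i) = 11.2/0.00519 + 9.75/9.16 + 2.08/2.19 + 3.75/1.53 = 2162 d.
K_eq = L / Σ(b_i/K_i) = 26.78 / 2162 = 0.01238 m/day.
Q = K_eq · A · (Δh/L) = 0.01238 × 1940 × (6.88/26.78) = 6.172 m³/day.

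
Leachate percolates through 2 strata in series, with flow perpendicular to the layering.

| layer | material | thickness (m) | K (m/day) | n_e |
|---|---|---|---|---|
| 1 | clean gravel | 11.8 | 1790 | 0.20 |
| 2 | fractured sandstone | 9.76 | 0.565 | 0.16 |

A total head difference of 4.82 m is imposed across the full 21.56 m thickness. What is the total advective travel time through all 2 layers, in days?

With flow normal to the layers, continuity requires the same specific discharge q through every layer.
Σ(b_i/K_i) = 11.8/1790 + 9.76/0.565 = 17.28 d.
q = Δh / Σ(b_i/K_i) = 4.82 / 17.28 = 0.2789 m/day.
In each layer the seepage velocity is v_i = q/n_i, so the layer transit time is t_i = b_i·n_i / q:
  layer 1 (clean gravel): t_1 = 11.8 × 0.20 / 0.2789 = 8.461 d
  layer 2 (fractured sandstone): t_2 = 9.76 × 0.16 / 0.2789 = 5.599 d
Total t = Σ t_i = 14.06 days.

14.1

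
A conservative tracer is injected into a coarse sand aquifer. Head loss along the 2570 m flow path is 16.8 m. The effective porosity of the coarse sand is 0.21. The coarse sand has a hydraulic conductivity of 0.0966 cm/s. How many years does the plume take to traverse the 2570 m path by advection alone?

2.71

Convert K: 0.0966 cm/s × 864 = 83.46 m/day.
Hydraulic gradient i = Δh / L = 16.8 / 2570 = 0.006537.
Darcy flux q = K · i = 83.46 × 0.006537 = 0.5456 m/day.
Seepage velocity v = q / n_e = 0.5456 / 0.21 = 2.598 m/day.
Travel time t = L / v = 2570 / 2.598 = 989.2 days = 2.708 years.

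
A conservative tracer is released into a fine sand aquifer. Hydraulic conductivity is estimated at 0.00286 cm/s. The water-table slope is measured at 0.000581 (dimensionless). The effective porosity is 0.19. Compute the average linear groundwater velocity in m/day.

Convert K: 0.00286 cm/s × 864 = 2.471 m/day.
Hydraulic gradient i = 0.000581.
Darcy flux q = K · i = 2.471 × 0.0005810 = 0.001436 m/day.
Seepage velocity v = q / n_e = 0.001436 / 0.19 = 0.007556 m/day.

0.00756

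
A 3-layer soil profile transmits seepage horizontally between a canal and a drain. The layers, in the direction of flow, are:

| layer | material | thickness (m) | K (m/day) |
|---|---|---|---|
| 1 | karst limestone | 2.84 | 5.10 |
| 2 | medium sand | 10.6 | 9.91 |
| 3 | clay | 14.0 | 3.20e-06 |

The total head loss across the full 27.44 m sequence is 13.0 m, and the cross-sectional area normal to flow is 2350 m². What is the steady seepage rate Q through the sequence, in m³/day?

Flow is perpendicular to layering, so the layers act in series and the equivalent K is the thickness-weighted harmonic mean.
Total thickness L = 2.84 + 10.6 + 14.0 = 27.44 m.
Σ(b_i/K_i) = 2.84/5.10 + 10.6/9.91 + 14.0/3.20e-06 = 4.375e+06 d.
K_eq = L / Σ(b_i/K_i) = 27.44 / 4.375e+06 = 6.272e-06 m/day.
Q = K_eq · A · (Δh/L) = 6.272e-06 × 2350 × (13.0/27.44) = 0.006983 m³/day.

0.00698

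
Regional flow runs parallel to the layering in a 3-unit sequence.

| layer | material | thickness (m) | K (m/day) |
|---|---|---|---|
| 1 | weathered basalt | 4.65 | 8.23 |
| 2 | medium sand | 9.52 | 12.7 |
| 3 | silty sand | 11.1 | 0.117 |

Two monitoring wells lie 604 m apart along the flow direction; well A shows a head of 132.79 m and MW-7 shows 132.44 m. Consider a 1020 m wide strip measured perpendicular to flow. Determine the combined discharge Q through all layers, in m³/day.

94.8

Flow is parallel to layering, so each bed carries its own Darcy discharge and the transmissivities add.
Σ(K_i·b_i) = 8.23×4.65 + 12.7×9.52 + 0.117×11.1 = 160.5 m²/day.
Hydraulic gradient i = (132.79 − 132.44) / 604 = 0.35 / 604 = 0.0005795.
Q = Σ(K_i·b_i) · W · i = 160.5 × 1020 × 0.0005795 = 94.85 m³/day.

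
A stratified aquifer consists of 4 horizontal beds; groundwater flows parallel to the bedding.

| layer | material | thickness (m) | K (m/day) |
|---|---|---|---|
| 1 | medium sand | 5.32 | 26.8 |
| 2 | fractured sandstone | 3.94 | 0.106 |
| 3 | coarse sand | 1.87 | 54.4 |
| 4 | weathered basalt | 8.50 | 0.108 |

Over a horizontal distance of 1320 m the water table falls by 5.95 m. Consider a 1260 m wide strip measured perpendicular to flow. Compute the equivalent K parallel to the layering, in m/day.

Flow is parallel to layering, so each bed carries its own Darcy discharge and the transmissivities add.
Σ(K_i·b_i) = 26.8×5.32 + 0.106×3.94 + 54.4×1.87 + 0.108×8.50 = 245.6 m²/day.
Total thickness b = 19.63 m, so K_eq = Σ(K_i·b_i)/b = 12.51 m/day.

12.5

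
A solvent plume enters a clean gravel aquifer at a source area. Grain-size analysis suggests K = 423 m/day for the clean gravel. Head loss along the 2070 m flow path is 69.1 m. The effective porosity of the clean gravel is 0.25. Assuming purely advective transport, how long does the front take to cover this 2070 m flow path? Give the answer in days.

36.6

Hydraulic gradient i = Δh / L = 69.1 / 2070 = 0.03338.
Darcy flux q = K · i = 423.0 × 0.03338 = 14.12 m/day.
Seepage velocity v = q / n_e = 14.12 / 0.25 = 56.48 m/day.
Travel time t = L / v = 2070 / 56.48 = 36.65 days.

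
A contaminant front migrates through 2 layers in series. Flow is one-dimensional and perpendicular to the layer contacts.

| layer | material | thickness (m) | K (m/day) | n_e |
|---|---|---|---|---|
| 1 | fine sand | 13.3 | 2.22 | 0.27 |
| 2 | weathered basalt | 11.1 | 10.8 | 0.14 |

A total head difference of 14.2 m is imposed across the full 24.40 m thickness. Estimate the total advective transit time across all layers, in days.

With flow normal to the layers, continuity requires the same specific discharge q through every layer.
Σ(b_i/K_i) = 13.3/2.22 + 11.1/10.8 = 7.019 d.
q = Δh / Σ(b_i/K_i) = 14.2 / 7.019 = 2.023 m/day.
In each layer the seepage velocity is v_i = q/n_i, so the layer transit time is t_i = b_i·n_i / q:
  layer 1 (fine sand): t_1 = 13.3 × 0.27 / 2.023 = 1.775 d
  layer 2 (weathered basalt): t_2 = 11.1 × 0.14 / 2.023 = 0.7681 d
Total t = Σ t_i = 2.543 days.

2.54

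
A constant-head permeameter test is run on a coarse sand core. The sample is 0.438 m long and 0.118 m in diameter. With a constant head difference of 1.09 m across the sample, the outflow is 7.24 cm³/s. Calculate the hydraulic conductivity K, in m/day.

Cross-sectional area A = π·(d/2)² = π × (0.118/2)² = 0.01094 m².
Convert discharge: 7.24 cm³/s = 7.240e-06 m³/s.
Darcy's law rearranged: K = Q·L / (A·Δh) = 7.240e-06 × 0.438 / (0.01094 × 1.09) = 0.0002660 m/s = 22.99 m/day.

23.0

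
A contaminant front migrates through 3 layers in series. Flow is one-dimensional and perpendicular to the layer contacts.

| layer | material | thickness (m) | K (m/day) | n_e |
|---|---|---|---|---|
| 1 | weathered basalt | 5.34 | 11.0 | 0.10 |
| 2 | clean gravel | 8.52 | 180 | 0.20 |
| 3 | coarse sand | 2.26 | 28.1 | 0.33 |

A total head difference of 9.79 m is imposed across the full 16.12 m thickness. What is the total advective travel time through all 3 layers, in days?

0.187

With flow normal to the layers, continuity requires the same specific discharge q through every layer.
Σ(b_i/K_i) = 5.34/11.0 + 8.52/180 + 2.26/28.1 = 0.6132 d.
q = Δh / Σ(b_i/K_i) = 9.79 / 0.6132 = 15.97 m/day.
In each layer the seepage velocity is v_i = q/n_i, so the layer transit time is t_i = b_i·n_i / q:
  layer 1 (weathered basalt): t_1 = 5.34 × 0.10 / 15.97 = 0.03345 d
  layer 2 (clean gravel): t_2 = 8.52 × 0.20 / 15.97 = 0.1067 d
  layer 3 (coarse sand): t_3 = 2.26 × 0.33 / 15.97 = 0.04671 d
Total t = Σ t_i = 0.1869 days.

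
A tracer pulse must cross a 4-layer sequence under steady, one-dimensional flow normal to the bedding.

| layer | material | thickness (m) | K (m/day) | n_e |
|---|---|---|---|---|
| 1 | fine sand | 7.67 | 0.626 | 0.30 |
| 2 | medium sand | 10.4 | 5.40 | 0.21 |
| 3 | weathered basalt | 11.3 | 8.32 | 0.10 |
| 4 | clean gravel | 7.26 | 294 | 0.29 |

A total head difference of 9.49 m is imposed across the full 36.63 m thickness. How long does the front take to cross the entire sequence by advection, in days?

With flow normal to the layers, continuity requires the same specific discharge q through every layer.
Σ(b_i/K_i) = 7.67/0.626 + 10.4/5.40 + 11.3/8.32 + 7.26/294 = 15.56 d.
q = Δh / Σ(b_i/K_i) = 9.49 / 15.56 = 0.6099 m/day.
In each layer the seepage velocity is v_i = q/n_i, so the layer transit time is t_i = b_i·n_i / q:
  layer 1 (fine sand): t_1 = 7.67 × 0.30 / 0.6099 = 3.773 d
  layer 2 (medium sand): t_2 = 10.4 × 0.21 / 0.6099 = 3.581 d
  layer 3 (weathered basalt): t_3 = 11.3 × 0.10 / 0.6099 = 1.853 d
  layer 4 (clean gravel): t_4 = 7.26 × 0.29 / 0.6099 = 3.452 d
Total t = Σ t_i = 12.66 days.

12.7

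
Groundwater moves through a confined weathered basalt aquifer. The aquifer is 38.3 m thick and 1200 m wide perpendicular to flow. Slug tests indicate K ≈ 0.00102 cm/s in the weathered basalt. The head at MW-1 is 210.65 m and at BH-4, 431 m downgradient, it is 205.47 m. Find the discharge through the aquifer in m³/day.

487

Convert K: 0.00102 cm/s × 864 = 0.8813 m/day.
Cross-sectional area A = 1200 × 38.3 = 45960 m².
Hydraulic gradient i = (210.65 − 205.47) / 431 = 5.18 / 431 = 0.01202.
Darcy's law: Q = K · A · i = 0.8813 × 45960 × 0.01202 = 486.8 m³/day.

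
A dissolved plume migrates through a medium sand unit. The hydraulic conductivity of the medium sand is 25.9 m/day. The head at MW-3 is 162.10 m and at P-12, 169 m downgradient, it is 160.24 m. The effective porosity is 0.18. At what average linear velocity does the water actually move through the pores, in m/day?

Hydraulic gradient i = (162.10 − 160.24) / 169 = 1.86 / 169 = 0.01101.
Darcy flux q = K · i = 25.90 × 0.01101 = 0.2851 m/day.
Seepage velocity v = q / n_e = 0.2851 / 0.18 = 1.584 m/day.

1.58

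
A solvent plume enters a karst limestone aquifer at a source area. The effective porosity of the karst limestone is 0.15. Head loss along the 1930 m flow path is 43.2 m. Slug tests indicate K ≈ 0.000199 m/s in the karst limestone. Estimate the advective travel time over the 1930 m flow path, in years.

2.06

Convert K: 0.000199 m/s × 86400 = 17.19 m/day.
Hydraulic gradient i = Δh / L = 43.2 / 1930 = 0.02238.
Darcy flux q = K · i = 17.19 × 0.02238 = 0.3849 m/day.
Seepage velocity v = q / n_e = 0.3849 / 0.15 = 2.566 m/day.
Travel time t = L / v = 1930 / 2.566 = 752.2 days = 2.060 years.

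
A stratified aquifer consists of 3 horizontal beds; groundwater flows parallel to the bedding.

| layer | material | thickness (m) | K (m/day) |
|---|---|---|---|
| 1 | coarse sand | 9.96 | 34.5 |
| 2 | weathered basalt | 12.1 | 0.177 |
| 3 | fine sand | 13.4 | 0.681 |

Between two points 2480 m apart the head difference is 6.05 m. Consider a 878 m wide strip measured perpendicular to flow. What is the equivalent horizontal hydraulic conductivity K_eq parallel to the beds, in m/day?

Flow is parallel to layering, so each bed carries its own Darcy discharge and the transmissivities add.
Σ(K_i·b_i) = 34.5×9.96 + 0.177×12.1 + 0.681×13.4 = 354.9 m²/day.
Total thickness b = 35.46 m, so K_eq = Σ(K_i·b_i)/b = 10.01 m/day.

10.0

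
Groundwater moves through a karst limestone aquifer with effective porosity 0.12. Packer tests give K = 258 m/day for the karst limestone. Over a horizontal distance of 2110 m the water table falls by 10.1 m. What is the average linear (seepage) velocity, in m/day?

10.3

Hydraulic gradient i = Δh / L = 10.1 / 2110 = 0.004787.
Darcy flux q = K · i = 258.0 × 0.004787 = 1.235 m/day.
Seepage velocity v = q / n_e = 1.235 / 0.12 = 10.29 m/day.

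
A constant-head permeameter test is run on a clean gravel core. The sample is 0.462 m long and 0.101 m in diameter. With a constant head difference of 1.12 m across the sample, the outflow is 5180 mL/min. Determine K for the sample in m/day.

Cross-sectional area A = π·(d/2)² = π × (0.101/2)² = 0.008012 m².
Convert discharge: 5180 mL/min = 8.633e-05 m³/s.
Darcy's law rearranged: K = Q·L / (A·Δh) = 8.633e-05 × 0.462 / (0.008012 × 1.12) = 0.004445 m/s = 384.0 m/day.

384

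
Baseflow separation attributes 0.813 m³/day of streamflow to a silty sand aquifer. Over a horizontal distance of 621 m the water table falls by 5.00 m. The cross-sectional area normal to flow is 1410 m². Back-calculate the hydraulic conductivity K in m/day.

Hydraulic gradient i = Δh / L = 5.00 / 621 = 0.008052.
From Q = K·A·i, K = Q / (A·i) = 0.813 / (1410 × 0.008052) = 0.07161 m/day.

0.0716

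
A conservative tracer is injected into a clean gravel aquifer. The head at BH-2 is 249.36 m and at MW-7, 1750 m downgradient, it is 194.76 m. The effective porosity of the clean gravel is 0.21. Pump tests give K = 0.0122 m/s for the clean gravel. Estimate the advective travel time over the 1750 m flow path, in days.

11.2

Convert K: 0.0122 m/s × 86400 = 1054 m/day.
Hydraulic gradient i = (249.36 − 194.76) / 1750 = 54.6 / 1750 = 0.03120.
Darcy flux q = K · i = 1054 × 0.03120 = 32.89 m/day.
Seepage velocity v = q / n_e = 32.89 / 0.21 = 156.6 m/day.
Travel time t = L / v = 1750 / 156.6 = 11.17 days.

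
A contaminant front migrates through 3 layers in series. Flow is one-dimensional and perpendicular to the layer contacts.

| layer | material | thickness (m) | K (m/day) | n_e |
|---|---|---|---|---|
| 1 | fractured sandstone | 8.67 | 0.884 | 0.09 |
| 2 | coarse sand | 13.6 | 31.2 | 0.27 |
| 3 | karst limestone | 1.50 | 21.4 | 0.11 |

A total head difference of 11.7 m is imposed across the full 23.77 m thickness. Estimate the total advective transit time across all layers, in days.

4.07

With flow normal to the layers, continuity requires the same specific discharge q through every layer.
Σ(b_i/K_i) = 8.67/0.884 + 13.6/31.2 + 1.50/21.4 = 10.31 d.
q = Δh / Σ(b_i/K_i) = 11.7 / 10.31 = 1.134 m/day.
In each layer the seepage velocity is v_i = q/n_i, so the layer transit time is t_i = b_i·n_i / q:
  layer 1 (fractured sandstone): t_1 = 8.67 × 0.09 / 1.134 = 0.6878 d
  layer 2 (coarse sand): t_2 = 13.6 × 0.27 / 1.134 = 3.237 d
  layer 3 (karst limestone): t_3 = 1.50 × 0.11 / 1.134 = 0.1454 d
Total t = Σ t_i = 4.070 days.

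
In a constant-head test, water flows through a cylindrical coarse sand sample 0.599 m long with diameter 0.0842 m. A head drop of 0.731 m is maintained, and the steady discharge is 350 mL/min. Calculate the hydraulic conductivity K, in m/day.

Cross-sectional area A = π·(d/2)² = π × (0.0842/2)² = 0.005568 m².
Convert discharge: 350 mL/min = 5.833e-06 m³/s.
Darcy's law rearranged: K = Q·L / (A·Δh) = 5.833e-06 × 0.599 / (0.005568 × 0.731) = 0.0008584 m/s = 74.17 m/day.

74.2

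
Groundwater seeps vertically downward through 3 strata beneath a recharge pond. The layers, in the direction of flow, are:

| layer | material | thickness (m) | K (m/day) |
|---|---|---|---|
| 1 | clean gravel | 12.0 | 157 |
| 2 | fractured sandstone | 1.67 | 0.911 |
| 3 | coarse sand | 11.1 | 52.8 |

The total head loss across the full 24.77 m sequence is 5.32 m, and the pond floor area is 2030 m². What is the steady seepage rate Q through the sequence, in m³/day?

Flow is perpendicular to layering, so the layers act in series and the equivalent K is the thickness-weighted harmonic mean.
Total thickness L = 12.0 + 1.67 + 11.1 = 24.77 m.
Σ(b_i/K_i) = 12.0/157 + 1.67/0.911 + 11.1/52.8 = 2.120 d.
K_eq = L / Σ(b_i/K_i) = 24.77 / 2.120 = 11.69 m/day.
Q = K_eq · A · (Δh/L) = 11.69 × 2030 × (5.32/24.77) = 5095 m³/day.

5090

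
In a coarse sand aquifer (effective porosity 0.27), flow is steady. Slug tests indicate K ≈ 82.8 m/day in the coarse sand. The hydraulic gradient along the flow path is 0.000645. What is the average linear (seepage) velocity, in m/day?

0.198

Hydraulic gradient i = 0.000645.
Darcy flux q = K · i = 82.80 × 0.0006450 = 0.05341 m/day.
Seepage velocity v = q / n_e = 0.05341 / 0.27 = 0.1978 m/day.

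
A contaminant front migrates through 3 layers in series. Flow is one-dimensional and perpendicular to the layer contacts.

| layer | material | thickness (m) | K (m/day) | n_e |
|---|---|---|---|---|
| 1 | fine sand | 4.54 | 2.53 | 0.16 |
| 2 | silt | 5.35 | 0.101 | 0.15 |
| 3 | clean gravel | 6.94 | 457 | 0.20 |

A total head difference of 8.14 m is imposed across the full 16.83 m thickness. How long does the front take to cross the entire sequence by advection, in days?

19.6

With flow normal to the layers, continuity requires the same specific discharge q through every layer.
Σ(b_i/K_i) = 4.54/2.53 + 5.35/0.101 + 6.94/457 = 54.78 d.
q = Δh / Σ(b_i/K_i) = 8.14 / 54.78 = 0.1486 m/day.
In each layer the seepage velocity is v_i = q/n_i, so the layer transit time is t_i = b_i·n_i / q:
  layer 1 (fine sand): t_1 = 4.54 × 0.16 / 0.1486 = 4.888 d
  layer 2 (silt): t_2 = 5.35 × 0.15 / 0.1486 = 5.401 d
  layer 3 (clean gravel): t_3 = 6.94 × 0.20 / 0.1486 = 9.341 d
Total t = Σ t_i = 19.63 days.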